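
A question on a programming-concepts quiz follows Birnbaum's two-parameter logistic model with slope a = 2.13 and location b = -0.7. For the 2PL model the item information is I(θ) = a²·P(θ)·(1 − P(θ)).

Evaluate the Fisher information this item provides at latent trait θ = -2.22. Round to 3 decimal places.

0.165

P = 1/(1+e^{3.2376}) = 0.0378
P(1−P) = 0.0378 × 0.9622 = 0.0363
I = a² × P(1−P) = 2.13² × 0.0363 = 0.16491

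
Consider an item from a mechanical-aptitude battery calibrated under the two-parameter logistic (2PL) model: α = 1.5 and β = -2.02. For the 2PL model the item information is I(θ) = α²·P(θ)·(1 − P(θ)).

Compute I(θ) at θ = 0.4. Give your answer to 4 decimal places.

0.0566

P = 1/(1+e^{-3.6300}) = 0.9742
P(1−P) = 0.9742 × 0.0258 = 0.0252
I = α² × P(1−P) = 1.5² × 0.0252 = 0.05662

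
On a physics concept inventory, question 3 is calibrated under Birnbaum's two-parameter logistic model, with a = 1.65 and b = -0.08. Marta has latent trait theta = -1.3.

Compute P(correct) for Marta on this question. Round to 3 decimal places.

P(theta) = 1 / (1 + exp(−a(theta − b)))
Exponent: 1.65 × (-1.3 − (-0.08)) = -2.0130
1/(1 + e^{2.0130}) = 0.1178

0.118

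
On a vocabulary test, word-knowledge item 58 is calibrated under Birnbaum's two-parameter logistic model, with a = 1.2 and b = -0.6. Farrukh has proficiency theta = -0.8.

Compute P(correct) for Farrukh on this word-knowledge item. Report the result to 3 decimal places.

P(theta) = 1 / (1 + exp(−a(theta − b)))
Exponent: 1.2 × (-0.8 − (-0.6)) = -0.2400
1/(1 + e^{0.2400}) = 0.4403

0.440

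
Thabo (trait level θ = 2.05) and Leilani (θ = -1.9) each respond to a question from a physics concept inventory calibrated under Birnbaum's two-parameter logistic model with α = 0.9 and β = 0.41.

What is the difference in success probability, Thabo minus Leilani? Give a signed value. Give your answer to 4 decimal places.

P(θ) = 1 / (1 + exp(−α(θ − β)))
P(Thabo) = 0.8140  [exponent 1.4760]
P(Leilani) = 0.1112  [exponent -2.0790]
Difference = 0.8140 − 0.1112 = 0.7028

0.7028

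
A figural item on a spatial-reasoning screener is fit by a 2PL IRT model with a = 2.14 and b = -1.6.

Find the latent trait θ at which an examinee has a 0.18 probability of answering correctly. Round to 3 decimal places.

P(θ) = 1 / (1 + exp(−a(θ − b)))
logit = ln(0.1800/0.8200) = -1.5163
θ = b + logit/(a) = -1.6 + (-1.5163)/2.1400 = -2.3086

-2.309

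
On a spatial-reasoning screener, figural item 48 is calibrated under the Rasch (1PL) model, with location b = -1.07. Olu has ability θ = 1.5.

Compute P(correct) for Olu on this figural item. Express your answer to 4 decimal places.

P(θ) = 1 / (1 + exp(−(θ − b)))
Exponent: (1.5 − (-1.07)) = 2.5700
1/(1 + e^{-2.5700}) = 0.9289
P = 0.9289

0.9289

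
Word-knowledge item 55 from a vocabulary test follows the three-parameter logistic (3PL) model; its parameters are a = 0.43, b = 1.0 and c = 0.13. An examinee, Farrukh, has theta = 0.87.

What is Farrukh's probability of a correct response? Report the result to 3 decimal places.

0.553

P(theta) = c + (1 − c) · 1 / (1 + exp(−a(theta − b)))
Exponent: 0.43 × (0.87 − 1.0) = -0.0559
1/(1 + e^{0.0559}) = 0.4860
P = 0.13 + 0.87 × 0.4860 = 0.5528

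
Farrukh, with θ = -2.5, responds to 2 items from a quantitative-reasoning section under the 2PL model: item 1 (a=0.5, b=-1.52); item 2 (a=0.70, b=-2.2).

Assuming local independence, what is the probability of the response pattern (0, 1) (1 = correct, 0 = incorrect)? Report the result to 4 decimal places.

0.2776

P(θ) = 1 / (1 + exp(−a(θ − b)))
P_1 = 1/(1+e^{0.4900}) = 0.3799
P_2 = 1/(1+e^{0.2100}) = 0.4477
L = (1−P_1) × P_2 = 0.6201 × 0.4477 = 0.27762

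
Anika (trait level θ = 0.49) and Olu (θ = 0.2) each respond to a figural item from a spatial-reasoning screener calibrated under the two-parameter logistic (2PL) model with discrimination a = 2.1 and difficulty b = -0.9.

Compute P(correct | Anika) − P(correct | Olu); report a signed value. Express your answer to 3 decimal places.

0.039

P(θ) = 1 / (1 + exp(−a(θ − b)))
P(Anika) = 0.9488  [exponent 2.9190]
P(Olu) = 0.9097  [exponent 2.3100]
Difference = 0.9488 − 0.9097 = 0.0391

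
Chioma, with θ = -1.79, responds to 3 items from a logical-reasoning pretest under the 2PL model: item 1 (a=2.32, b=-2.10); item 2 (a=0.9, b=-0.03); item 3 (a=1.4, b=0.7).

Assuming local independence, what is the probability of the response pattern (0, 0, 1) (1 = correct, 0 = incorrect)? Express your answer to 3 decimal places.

P(θ) = 1 / (1 + exp(−a(θ − b)))
P_1 = 1/(1+e^{-0.7192}) = 0.6724
P_2 = 1/(1+e^{1.5840}) = 0.1702
P_3 = 1/(1+e^{3.4860}) = 0.0297
L = (1−P_1) × (1−P_2) × P_3 = 0.3276 × 0.8298 × 0.0297 = 0.00808

0.008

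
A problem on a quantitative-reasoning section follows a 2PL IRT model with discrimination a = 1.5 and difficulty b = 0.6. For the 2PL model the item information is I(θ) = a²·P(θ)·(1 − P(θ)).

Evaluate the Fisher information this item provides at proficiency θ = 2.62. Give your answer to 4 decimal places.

P = 1/(1+e^{-3.0300}) = 0.9539
P(1−P) = 0.9539 × 0.0461 = 0.0440
I = a² × P(1−P) = 1.5² × 0.0440 = 0.09892

0.0989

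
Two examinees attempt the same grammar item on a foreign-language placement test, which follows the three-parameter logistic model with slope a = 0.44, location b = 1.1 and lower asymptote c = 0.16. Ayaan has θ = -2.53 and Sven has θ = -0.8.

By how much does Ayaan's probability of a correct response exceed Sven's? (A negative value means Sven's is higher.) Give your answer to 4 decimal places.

P(θ) = c + (1 − c) · 1 / (1 + exp(−a(θ − b)))
P(Ayaan) = 0.3014  [exponent -1.5972]
P(Sven) = 0.4140  [exponent -0.8360]
Difference = 0.3014 − 0.4140 = -0.1126

-0.1126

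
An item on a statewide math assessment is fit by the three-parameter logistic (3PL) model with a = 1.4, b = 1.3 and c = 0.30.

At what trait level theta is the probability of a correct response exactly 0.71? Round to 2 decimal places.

1.55

P(theta) = c + (1 − c) · 1 / (1 + exp(−a(theta − b)))
Remove guessing floor: (0.71 − 0.30)/(1 − 0.30) = 0.5857
logit = ln(0.5857/0.4143) = 0.3463
theta = b + logit/(a) = 1.3 + 0.3463/1.4000 = 1.5473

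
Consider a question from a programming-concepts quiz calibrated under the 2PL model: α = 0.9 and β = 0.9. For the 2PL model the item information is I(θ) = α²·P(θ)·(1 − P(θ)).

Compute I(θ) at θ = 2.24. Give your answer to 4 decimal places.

0.1436

P = 1/(1+e^{-1.2060}) = 0.7696
P(1−P) = 0.7696 × 0.2304 = 0.1773
I = α² × P(1−P) = 0.9² × 0.1773 = 0.14363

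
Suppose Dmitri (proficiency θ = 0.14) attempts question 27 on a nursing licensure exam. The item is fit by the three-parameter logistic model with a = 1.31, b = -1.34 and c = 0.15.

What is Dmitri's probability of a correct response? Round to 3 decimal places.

P(θ) = c + (1 − c) · 1 / (1 + exp(−a(θ − b)))
Exponent: 1.31 × (0.14 − (-1.34)) = 1.9388
1/(1 + e^{-1.9388}) = 0.8742
P = 0.15 + 0.85 × 0.8742 = 0.8931

0.893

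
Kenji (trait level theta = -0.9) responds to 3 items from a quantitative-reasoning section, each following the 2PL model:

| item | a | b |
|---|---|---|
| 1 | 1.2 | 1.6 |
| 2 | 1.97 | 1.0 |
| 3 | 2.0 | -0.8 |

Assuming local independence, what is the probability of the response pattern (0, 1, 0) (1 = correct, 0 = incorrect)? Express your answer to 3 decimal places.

0.012

P(theta) = 1 / (1 + exp(−a(theta − b)))
P_1 = 1/(1+e^{3.0000}) = 0.0474
P_2 = 1/(1+e^{3.7430}) = 0.0231
P_3 = 1/(1+e^{0.2000}) = 0.4502
L = (1−P_1) × P_2 × (1−P_3) = 0.9526 × 0.0231 × 0.5498 = 0.01212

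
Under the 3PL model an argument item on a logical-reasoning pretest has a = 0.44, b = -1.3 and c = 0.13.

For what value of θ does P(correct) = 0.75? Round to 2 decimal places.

0.76

P(θ) = c + (1 − c) · 1 / (1 + exp(−a(θ − b)))
Remove guessing floor: (0.75 − 0.13)/(1 − 0.13) = 0.7126
logit = ln(0.7126/0.2874) = 0.9083
θ = b + logit/(a) = -1.3 + 0.9083/0.4400 = 0.7642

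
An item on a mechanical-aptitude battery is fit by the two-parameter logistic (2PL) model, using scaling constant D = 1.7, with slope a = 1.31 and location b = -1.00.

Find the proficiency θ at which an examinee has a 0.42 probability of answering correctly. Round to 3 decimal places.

-1.145

P(θ) = 1 / (1 + exp(−D·a(θ − b)))
logit = ln(0.4200/0.5800) = -0.3228
θ = b + logit/(1.7·a) = -1.00 + (-0.3228)/2.2270 = -1.1449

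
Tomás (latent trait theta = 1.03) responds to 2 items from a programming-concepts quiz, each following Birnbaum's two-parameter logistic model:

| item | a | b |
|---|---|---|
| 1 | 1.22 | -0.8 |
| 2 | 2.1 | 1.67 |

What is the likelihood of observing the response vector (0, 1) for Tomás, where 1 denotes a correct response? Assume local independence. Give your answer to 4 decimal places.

0.0200

P(theta) = 1 / (1 + exp(−a(theta − b)))
P_1 = 1/(1+e^{-2.2326}) = 0.9031
P_2 = 1/(1+e^{1.3440}) = 0.2069
L = (1−P_1) × P_2 = 0.0969 × 0.2069 = 0.02004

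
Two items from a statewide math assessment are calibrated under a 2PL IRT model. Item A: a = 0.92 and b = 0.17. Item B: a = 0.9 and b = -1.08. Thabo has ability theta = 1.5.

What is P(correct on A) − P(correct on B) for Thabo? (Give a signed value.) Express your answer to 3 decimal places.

-0.138

P(theta) = 1 / (1 + exp(−a(theta − b)))
P_A = 0.7727
P_B = 0.9107
P_A − P_B = -0.1380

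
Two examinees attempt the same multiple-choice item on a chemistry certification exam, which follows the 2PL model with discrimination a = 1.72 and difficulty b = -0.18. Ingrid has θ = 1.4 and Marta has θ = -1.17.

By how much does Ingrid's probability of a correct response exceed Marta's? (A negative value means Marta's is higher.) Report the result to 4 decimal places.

0.7840

P(θ) = 1 / (1 + exp(−a(θ − b)))
P(Ingrid) = 0.9381  [exponent 2.7176]
P(Marta) = 0.1541  [exponent -1.7028]
Difference = 0.9381 − 0.1541 = 0.7840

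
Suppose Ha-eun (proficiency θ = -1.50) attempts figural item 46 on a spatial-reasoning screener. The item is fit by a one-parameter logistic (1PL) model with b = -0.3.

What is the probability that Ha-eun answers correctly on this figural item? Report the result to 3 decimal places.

P(θ) = 1 / (1 + exp(−(θ − b)))
Exponent: (-1.50 − (-0.3)) = -1.2000
1/(1 + e^{1.2000}) = 0.2315
P = 0.2315

0.231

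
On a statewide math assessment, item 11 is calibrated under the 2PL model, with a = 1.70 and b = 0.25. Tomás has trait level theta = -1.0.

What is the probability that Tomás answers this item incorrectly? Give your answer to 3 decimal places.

P(theta) = 1 / (1 + exp(−a(theta − b)))
Exponent: 1.70 × (-1.0 − 0.25) = -2.1250
1/(1 + e^{2.1250}) = 0.1067
P(incorrect) = 1 − 0.1067 = 0.8933

0.893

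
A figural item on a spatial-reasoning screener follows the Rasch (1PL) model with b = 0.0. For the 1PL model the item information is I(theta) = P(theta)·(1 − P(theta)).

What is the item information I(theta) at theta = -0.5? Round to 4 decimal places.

P = 1/(1+e^{0.5000}) = 0.3775
P(1−P) = 0.3775 × 0.6225 = 0.2350
I = P(1−P) = 0.23500

0.2350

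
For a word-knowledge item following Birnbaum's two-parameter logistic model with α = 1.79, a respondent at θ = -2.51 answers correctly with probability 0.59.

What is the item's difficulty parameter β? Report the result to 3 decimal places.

P(θ) = 1 / (1 + exp(−α(θ − β)))
logit(0.59) = ln(0.59/0.41) = 0.3640
β = θ − logit/(α) = -2.51 − 0.3640/1.7900 = -2.7133

-2.713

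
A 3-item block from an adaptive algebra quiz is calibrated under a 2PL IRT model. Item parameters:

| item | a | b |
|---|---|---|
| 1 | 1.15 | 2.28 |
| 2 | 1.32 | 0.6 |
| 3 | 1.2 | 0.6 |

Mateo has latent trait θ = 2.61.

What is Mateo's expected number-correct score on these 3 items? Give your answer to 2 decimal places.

P(θ) = 1 / (1 + exp(−a(θ − b)))
P_1 = 1/(1+e^{-0.3795}) = 0.5938
P_2 = 1/(1+e^{-2.6532}) = 0.9342
P_3 = 1/(1+e^{-2.4120}) = 0.9177
E[score] = 0.5938 + 0.9342 + 0.9177 = 2.4457

2.45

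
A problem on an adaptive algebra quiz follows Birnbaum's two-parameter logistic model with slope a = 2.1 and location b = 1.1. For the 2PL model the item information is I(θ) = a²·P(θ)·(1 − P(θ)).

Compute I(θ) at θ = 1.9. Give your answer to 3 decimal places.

P = 1/(1+e^{-1.6800}) = 0.8429
P(1−P) = 0.8429 × 0.1571 = 0.1324
I = a² × P(1−P) = 2.1² × 0.1324 = 0.58396

0.584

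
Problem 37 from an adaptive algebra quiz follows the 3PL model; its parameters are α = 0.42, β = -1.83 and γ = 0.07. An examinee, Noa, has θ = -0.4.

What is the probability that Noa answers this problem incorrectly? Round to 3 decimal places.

0.329

P(θ) = γ + (1 − γ) · 1 / (1 + exp(−α(θ − β)))
Exponent: 0.42 × (-0.4 − (-1.83)) = 0.6006
1/(1 + e^{-0.6006}) = 0.6458
P = 0.07 + 0.93 × 0.6458 = 0.6706
P(incorrect) = 1 − 0.6706 = 0.3294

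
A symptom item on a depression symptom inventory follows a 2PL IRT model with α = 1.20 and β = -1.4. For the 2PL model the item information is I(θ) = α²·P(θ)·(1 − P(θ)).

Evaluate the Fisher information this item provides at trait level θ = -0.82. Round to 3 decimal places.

P = 1/(1+e^{-0.6960}) = 0.6673
P(1−P) = 0.6673 × 0.3327 = 0.2220
I = α² × P(1−P) = 1.20² × 0.2220 = 0.31970

0.320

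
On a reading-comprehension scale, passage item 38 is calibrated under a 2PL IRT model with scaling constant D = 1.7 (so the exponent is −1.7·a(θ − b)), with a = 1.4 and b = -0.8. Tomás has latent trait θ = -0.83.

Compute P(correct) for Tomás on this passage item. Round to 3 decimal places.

P(θ) = 1 / (1 + exp(−D·a(θ − b)))
Exponent: 1.7 × 1.4 × (-0.83 − (-0.8)) = -0.0714
1/(1 + e^{0.0714}) = 0.4822
P = 0.4822

0.482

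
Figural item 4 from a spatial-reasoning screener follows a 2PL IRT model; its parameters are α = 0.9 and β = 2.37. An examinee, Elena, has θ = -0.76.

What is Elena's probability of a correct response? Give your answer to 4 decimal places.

P(θ) = 1 / (1 + exp(−α(θ − β)))
Exponent: 0.9 × (-0.76 − 2.37) = -2.8170
1/(1 + e^{2.8170}) = 0.0564

0.0564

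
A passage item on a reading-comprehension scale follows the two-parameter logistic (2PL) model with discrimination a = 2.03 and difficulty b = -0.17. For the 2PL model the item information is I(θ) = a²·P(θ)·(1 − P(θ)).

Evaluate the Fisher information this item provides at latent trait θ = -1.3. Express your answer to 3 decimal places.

P = 1/(1+e^{2.2939}) = 0.0916
P(1−P) = 0.0916 × 0.9084 = 0.0832
I = a² × P(1−P) = 2.03² × 0.0832 = 0.34300

0.343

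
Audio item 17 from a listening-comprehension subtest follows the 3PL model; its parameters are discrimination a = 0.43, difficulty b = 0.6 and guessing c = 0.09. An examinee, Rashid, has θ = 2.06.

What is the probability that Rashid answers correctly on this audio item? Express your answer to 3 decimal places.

0.683

P(θ) = c + (1 − c) · 1 / (1 + exp(−a(θ − b)))
Exponent: 0.43 × (2.06 − 0.6) = 0.6278
1/(1 + e^{-0.6278}) = 0.6520
P = 0.09 + 0.91 × 0.6520 = 0.6833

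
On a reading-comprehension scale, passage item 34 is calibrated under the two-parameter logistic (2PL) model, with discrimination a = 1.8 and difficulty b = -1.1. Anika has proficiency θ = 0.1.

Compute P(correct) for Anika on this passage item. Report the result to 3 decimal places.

0.897

P(θ) = 1 / (1 + exp(−a(θ − b)))
Exponent: 1.8 × (0.1 − (-1.1)) = 2.1600
1/(1 + e^{-2.1600}) = 0.8966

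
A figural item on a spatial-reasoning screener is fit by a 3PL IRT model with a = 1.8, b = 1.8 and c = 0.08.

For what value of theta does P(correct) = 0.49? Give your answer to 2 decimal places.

P(theta) = c + (1 − c) · 1 / (1 + exp(−a(theta − b)))
Remove guessing floor: (0.49 − 0.08)/(1 − 0.08) = 0.4457
logit = ln(0.4457/0.5543) = -0.2183
theta = b + logit/(a) = 1.8 + (-0.2183)/1.8000 = 1.6787

1.68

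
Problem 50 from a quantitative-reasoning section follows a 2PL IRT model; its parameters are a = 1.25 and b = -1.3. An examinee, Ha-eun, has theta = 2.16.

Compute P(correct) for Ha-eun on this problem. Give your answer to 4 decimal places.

0.9869

P(theta) = 1 / (1 + exp(−a(theta − b)))
Exponent: 1.25 × (2.16 − (-1.3)) = 4.3250
1/(1 + e^{-4.3250}) = 0.9869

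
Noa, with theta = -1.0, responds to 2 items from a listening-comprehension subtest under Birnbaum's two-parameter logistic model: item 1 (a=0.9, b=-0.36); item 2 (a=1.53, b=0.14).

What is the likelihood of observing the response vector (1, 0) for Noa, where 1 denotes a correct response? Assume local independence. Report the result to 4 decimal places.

0.3063

P(theta) = 1 / (1 + exp(−a(theta − b)))
P_1 = 1/(1+e^{0.5760}) = 0.3599
P_2 = 1/(1+e^{1.7442}) = 0.1488
L = P_1 × (1−P_2) = 0.3599 × 0.8512 = 0.30631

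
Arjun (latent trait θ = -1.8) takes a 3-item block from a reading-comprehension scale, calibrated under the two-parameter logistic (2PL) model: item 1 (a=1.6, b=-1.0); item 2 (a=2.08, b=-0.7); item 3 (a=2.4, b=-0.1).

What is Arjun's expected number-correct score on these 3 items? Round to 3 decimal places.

0.326

P(θ) = 1 / (1 + exp(−a(θ − b)))
P_1 = 1/(1+e^{1.2800}) = 0.2176
P_2 = 1/(1+e^{2.2880}) = 0.0921
P_3 = 1/(1+e^{4.0800}) = 0.0166
E[score] = 0.2176 + 0.0921 + 0.0166 = 0.3263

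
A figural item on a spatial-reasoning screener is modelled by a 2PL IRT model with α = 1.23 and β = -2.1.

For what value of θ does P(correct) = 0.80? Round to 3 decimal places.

P(θ) = 1 / (1 + exp(−α(θ − β)))
logit = ln(0.8000/0.2000) = 1.3863
θ = β + logit/(α) = -2.1 + 1.3863/1.2300 = -0.9729

-0.973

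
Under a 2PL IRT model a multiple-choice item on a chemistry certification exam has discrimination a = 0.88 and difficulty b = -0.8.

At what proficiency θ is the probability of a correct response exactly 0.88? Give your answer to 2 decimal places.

1.46

P(θ) = 1 / (1 + exp(−a(θ − b)))
logit = ln(0.8800/0.1200) = 1.9924
θ = b + logit/(a) = -0.8 + 1.9924/0.8800 = 1.4641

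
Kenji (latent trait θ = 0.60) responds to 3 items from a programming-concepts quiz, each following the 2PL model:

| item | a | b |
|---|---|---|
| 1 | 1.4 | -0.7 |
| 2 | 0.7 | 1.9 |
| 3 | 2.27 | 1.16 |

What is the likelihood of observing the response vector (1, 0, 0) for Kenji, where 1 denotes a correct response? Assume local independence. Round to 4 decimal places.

P(θ) = 1 / (1 + exp(−a(θ − b)))
P_1 = 1/(1+e^{-1.8200}) = 0.8606
P_2 = 1/(1+e^{0.9100}) = 0.2870
P_3 = 1/(1+e^{1.2712}) = 0.2191
L = P_1 × (1−P_2) × (1−P_3) = 0.8606 × 0.7130 × 0.7809 = 0.47918

0.4792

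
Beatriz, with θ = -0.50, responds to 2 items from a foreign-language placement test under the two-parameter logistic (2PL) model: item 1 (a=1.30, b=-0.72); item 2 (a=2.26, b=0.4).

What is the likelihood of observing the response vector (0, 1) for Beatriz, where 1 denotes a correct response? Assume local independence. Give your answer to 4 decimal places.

P(θ) = 1 / (1 + exp(−a(θ − b)))
P_1 = 1/(1+e^{-0.2860}) = 0.5710
P_2 = 1/(1+e^{2.0340}) = 0.1157
L = (1−P_1) × P_2 = 0.4290 × 0.1157 = 0.04962

0.0496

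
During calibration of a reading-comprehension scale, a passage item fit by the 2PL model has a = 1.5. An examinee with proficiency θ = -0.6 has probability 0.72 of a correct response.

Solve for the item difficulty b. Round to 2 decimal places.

P(θ) = 1 / (1 + exp(−a(θ − b)))
logit(0.72) = ln(0.72/0.28) = 0.9445
b = θ − logit/(a) = -0.6 − 0.9445/1.5000 = -1.2296

-1.23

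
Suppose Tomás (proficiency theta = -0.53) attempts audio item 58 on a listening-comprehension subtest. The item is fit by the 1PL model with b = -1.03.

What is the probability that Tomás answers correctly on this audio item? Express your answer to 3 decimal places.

0.622

P(theta) = 1 / (1 + exp(−(theta − b)))
Exponent: (-0.53 − (-1.03)) = 0.5000
1/(1 + e^{-0.5000}) = 0.6225
P = 0.6225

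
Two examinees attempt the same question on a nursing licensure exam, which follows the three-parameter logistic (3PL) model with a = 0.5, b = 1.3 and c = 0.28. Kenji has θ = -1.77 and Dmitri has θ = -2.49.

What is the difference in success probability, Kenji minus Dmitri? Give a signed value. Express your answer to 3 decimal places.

0.034

P(θ) = c + (1 − c) · 1 / (1 + exp(−a(θ − b)))
P(Kenji) = 0.4076  [exponent -1.5350]
P(Dmitri) = 0.3741  [exponent -1.8950]
Difference = 0.4076 − 0.3741 = 0.0335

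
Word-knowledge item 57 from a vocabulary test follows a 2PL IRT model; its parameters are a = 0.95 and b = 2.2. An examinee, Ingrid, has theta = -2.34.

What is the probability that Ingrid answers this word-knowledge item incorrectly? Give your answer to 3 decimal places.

P(theta) = 1 / (1 + exp(−a(theta − b)))
Exponent: 0.95 × (-2.34 − 2.2) = -4.3130
1/(1 + e^{4.3130}) = 0.0132
P(incorrect) = 1 − 0.0132 = 0.9868

0.987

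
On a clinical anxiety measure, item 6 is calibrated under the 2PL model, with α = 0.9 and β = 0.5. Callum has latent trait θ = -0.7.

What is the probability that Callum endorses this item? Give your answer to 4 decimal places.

0.2535

P(θ) = 1 / (1 + exp(−α(θ − β)))
Exponent: 0.9 × (-0.7 − 0.5) = -1.0800
1/(1 + e^{1.0800}) = 0.2535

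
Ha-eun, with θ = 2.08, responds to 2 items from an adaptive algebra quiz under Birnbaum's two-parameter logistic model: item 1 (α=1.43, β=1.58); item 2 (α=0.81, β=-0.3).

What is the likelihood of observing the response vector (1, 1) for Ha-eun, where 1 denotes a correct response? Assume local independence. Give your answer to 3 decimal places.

P(θ) = 1 / (1 + exp(−α(θ − β)))
P_1 = 1/(1+e^{-0.7150}) = 0.6715
P_2 = 1/(1+e^{-1.9278}) = 0.8730
L = P_1 × P_2 = 0.6715 × 0.8730 = 0.58623

0.586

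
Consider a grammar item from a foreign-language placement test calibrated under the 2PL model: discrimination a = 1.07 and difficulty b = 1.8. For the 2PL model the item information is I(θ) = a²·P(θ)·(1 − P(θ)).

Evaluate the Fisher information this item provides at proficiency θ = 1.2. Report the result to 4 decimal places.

P = 1/(1+e^{0.6420}) = 0.3448
P(1−P) = 0.3448 × 0.6552 = 0.2259
I = a² × P(1−P) = 1.07² × 0.2259 = 0.25865

0.2586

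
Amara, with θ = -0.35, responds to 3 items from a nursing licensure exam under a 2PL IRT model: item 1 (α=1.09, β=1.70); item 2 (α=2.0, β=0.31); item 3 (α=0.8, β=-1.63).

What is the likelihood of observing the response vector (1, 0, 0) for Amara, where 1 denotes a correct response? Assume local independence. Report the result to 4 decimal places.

0.0202

P(θ) = 1 / (1 + exp(−α(θ − β)))
P_1 = 1/(1+e^{2.2345}) = 0.0967
P_2 = 1/(1+e^{1.3200}) = 0.2108
P_3 = 1/(1+e^{-1.0240}) = 0.7358
L = P_1 × (1−P_2) × (1−P_3) = 0.0967 × 0.7892 × 0.2642 = 0.02016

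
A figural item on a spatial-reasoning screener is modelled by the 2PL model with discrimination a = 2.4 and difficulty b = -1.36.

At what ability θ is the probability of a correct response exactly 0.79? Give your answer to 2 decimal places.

-0.81

P(θ) = 1 / (1 + exp(−a(θ − b)))
logit = ln(0.7900/0.2100) = 1.3249
θ = b + logit/(a) = -1.36 + 1.3249/2.4000 = -0.8079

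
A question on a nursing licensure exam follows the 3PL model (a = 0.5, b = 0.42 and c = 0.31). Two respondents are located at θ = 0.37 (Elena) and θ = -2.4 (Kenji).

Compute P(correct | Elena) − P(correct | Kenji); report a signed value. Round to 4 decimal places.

0.2053

P(θ) = c + (1 − c) · 1 / (1 + exp(−a(θ − b)))
P(Elena) = 0.6507  [exponent -0.0250]
P(Kenji) = 0.4454  [exponent -1.4100]
Difference = 0.6507 − 0.4454 = 0.2053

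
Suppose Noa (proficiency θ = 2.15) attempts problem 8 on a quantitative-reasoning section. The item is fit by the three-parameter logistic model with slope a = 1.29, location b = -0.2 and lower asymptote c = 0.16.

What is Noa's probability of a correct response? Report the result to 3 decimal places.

0.961

P(θ) = c + (1 − c) · 1 / (1 + exp(−a(θ − b)))
Exponent: 1.29 × (2.15 − (-0.2)) = 3.0315
1/(1 + e^{-3.0315}) = 0.9540
P = 0.16 + 0.84 × 0.9540 = 0.9613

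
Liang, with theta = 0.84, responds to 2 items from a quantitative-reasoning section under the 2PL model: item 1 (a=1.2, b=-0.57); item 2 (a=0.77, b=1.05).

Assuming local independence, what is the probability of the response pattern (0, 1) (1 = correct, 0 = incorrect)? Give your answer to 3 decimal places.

P(theta) = 1 / (1 + exp(−a(theta − b)))
P_1 = 1/(1+e^{-1.6920}) = 0.8445
P_2 = 1/(1+e^{0.1617}) = 0.4597
L = (1−P_1) × P_2 = 0.1555 × 0.4597 = 0.07148

0.071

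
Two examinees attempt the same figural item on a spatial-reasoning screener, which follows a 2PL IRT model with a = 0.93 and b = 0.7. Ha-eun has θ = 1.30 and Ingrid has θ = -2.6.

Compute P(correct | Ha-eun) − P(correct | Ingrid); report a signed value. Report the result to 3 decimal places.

P(θ) = 1 / (1 + exp(−a(θ − b)))
P(Ha-eun) = 0.6360  [exponent 0.5580]
P(Ingrid) = 0.0444  [exponent -3.0690]
Difference = 0.6360 − 0.0444 = 0.5916

0.592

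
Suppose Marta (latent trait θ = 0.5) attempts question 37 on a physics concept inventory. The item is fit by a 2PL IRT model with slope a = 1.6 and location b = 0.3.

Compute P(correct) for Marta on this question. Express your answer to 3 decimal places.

0.579

P(θ) = 1 / (1 + exp(−a(θ − b)))
Exponent: 1.6 × (0.5 − 0.3) = 0.3200
1/(1 + e^{-0.3200}) = 0.5793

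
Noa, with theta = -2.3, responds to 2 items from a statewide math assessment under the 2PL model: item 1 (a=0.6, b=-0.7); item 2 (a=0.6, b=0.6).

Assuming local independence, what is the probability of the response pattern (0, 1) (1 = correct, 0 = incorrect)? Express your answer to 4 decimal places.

0.1080

P(theta) = 1 / (1 + exp(−a(theta − b)))
P_1 = 1/(1+e^{0.9600}) = 0.2769
P_2 = 1/(1+e^{1.7400}) = 0.1493
L = (1−P_1) × P_2 = 0.7231 × 0.1493 = 0.10797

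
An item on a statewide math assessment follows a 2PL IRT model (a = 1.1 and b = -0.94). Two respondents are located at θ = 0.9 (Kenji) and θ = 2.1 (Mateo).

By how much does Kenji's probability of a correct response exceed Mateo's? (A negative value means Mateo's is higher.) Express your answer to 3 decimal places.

P(θ) = 1 / (1 + exp(−a(θ − b)))
P(Kenji) = 0.8833  [exponent 2.0240]
P(Mateo) = 0.9659  [exponent 3.3440]
Difference = 0.8833 − 0.9659 = -0.0826

-0.083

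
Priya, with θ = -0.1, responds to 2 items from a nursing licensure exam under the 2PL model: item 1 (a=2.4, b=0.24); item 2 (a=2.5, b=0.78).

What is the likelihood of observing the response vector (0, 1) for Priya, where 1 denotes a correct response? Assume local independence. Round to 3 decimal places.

P(θ) = 1 / (1 + exp(−a(θ − b)))
P_1 = 1/(1+e^{0.8160}) = 0.3066
P_2 = 1/(1+e^{2.2000}) = 0.0998
L = (1−P_1) × P_2 = 0.6934 × 0.0998 = 0.06917

0.069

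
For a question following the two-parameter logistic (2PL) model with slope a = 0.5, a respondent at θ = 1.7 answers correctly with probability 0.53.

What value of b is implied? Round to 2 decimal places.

P(θ) = 1 / (1 + exp(−a(θ − b)))
logit(0.53) = ln(0.53/0.47) = 0.1201
b = θ − logit/(a) = 1.7 − 0.1201/0.5000 = 1.4597

1.46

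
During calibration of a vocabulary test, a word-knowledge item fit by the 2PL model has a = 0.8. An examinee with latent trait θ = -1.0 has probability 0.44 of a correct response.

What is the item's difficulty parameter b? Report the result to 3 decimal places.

P(θ) = 1 / (1 + exp(−a(θ − b)))
logit(0.44) = ln(0.44/0.56) = -0.2412
b = θ − logit/(a) = -1.0 − (-0.2412)/0.8000 = -0.6985

-0.699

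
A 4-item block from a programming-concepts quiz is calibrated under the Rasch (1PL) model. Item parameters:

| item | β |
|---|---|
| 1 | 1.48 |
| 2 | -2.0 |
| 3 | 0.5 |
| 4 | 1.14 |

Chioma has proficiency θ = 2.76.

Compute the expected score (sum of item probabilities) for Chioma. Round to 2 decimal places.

P(θ) = 1 / (1 + exp(−(θ − β)))
P_1 = 1/(1+e^{-1.2800}) = 0.7824
P_2 = 1/(1+e^{-4.7600}) = 0.9915
P_3 = 1/(1+e^{-2.2600}) = 0.9055
P_4 = 1/(1+e^{-1.6200}) = 0.8348
E[score] = 0.7824 + 0.9915 + 0.9055 + 0.8348 = 3.5143

3.51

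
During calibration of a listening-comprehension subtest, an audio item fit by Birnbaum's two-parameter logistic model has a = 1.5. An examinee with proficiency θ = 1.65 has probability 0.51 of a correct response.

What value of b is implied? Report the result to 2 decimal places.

1.62

P(θ) = 1 / (1 + exp(−a(θ − b)))
logit(0.51) = ln(0.51/0.49) = 0.0400
b = θ − logit/(a) = 1.65 − 0.0400/1.5000 = 1.6233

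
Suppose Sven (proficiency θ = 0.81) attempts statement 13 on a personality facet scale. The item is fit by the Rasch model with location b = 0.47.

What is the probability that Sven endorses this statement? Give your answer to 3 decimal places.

0.584

P(θ) = 1 / (1 + exp(−(θ − b)))
Exponent: (0.81 − 0.47) = 0.3400
1/(1 + e^{-0.3400}) = 0.5842
P = 0.5842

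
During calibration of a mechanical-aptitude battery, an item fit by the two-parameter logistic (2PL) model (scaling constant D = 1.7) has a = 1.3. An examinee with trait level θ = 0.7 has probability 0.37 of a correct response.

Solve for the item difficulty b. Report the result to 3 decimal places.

P(θ) = 1 / (1 + exp(−D·a(θ − b)))
logit(0.37) = ln(0.37/0.63) = -0.5322
b = θ − logit/(1.7·a) = 0.7 − (-0.5322)/2.2100 = 0.9408

0.941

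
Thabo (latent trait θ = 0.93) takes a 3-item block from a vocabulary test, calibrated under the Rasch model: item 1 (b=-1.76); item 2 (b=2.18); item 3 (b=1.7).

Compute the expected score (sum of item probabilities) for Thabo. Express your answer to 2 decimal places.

1.48

P(θ) = 1 / (1 + exp(−(θ − b)))
P_1 = 1/(1+e^{-2.6900}) = 0.9364
P_2 = 1/(1+e^{1.2500}) = 0.2227
P_3 = 1/(1+e^{0.7700}) = 0.3165
E[score] = 0.9364 + 0.2227 + 0.3165 = 1.4756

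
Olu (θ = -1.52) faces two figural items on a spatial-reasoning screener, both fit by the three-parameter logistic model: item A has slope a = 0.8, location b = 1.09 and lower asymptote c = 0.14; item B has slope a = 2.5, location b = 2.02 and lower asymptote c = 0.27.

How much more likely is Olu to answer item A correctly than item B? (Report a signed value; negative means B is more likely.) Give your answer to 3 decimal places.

P(θ) = c + (1 − c) · 1 / (1 + exp(−a(θ − b)))
P_A = 0.2348
P_B = 0.2701
P_A − P_B = -0.0353

-0.035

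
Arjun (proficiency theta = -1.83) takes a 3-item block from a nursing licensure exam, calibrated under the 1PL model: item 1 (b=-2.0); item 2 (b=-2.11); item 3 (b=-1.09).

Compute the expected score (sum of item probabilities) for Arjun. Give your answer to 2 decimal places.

1.43

P(theta) = 1 / (1 + exp(−(theta − b)))
P_1 = 1/(1+e^{-0.1700}) = 0.5424
P_2 = 1/(1+e^{-0.2800}) = 0.5695
P_3 = 1/(1+e^{0.7400}) = 0.3230
E[score] = 0.5424 + 0.5695 + 0.3230 = 1.4349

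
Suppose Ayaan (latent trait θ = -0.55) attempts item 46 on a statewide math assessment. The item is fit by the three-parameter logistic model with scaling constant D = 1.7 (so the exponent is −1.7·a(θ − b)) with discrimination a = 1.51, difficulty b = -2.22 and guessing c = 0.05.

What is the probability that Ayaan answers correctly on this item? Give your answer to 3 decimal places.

0.987

P(θ) = c + (1 − c) · 1 / (1 + exp(−D·a(θ − b)))
Exponent: 1.7 × 1.51 × (-0.55 − (-2.22)) = 4.2869
1/(1 + e^{-4.2869}) = 0.9864
P = 0.05 + 0.95 × 0.9864 = 0.9871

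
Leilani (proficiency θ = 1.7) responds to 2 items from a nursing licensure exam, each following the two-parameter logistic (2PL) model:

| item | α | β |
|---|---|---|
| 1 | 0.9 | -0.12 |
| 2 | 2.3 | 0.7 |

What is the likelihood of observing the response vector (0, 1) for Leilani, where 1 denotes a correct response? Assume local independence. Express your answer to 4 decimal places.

0.1479

P(θ) = 1 / (1 + exp(−α(θ − β)))
P_1 = 1/(1+e^{-1.6380}) = 0.8373
P_2 = 1/(1+e^{-2.3000}) = 0.9089
L = (1−P_1) × P_2 = 0.1627 × 0.9089 = 0.14791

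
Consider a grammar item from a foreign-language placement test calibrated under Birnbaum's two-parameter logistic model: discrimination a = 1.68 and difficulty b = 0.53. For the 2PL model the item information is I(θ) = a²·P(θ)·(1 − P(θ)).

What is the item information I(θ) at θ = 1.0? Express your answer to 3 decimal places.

P = 1/(1+e^{-0.7896}) = 0.6877
P(1−P) = 0.6877 × 0.3123 = 0.2148
I = a² × P(1−P) = 1.68² × 0.2148 = 0.60612

0.606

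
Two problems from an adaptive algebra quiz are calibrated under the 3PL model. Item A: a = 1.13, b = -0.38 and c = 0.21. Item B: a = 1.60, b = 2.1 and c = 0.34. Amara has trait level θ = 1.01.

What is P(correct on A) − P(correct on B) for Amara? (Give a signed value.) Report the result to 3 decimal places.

P(θ) = c + (1 − c) · 1 / (1 + exp(−a(θ − b)))
P_A = 0.8640
P_B = 0.4382
P_A − P_B = 0.4258

0.426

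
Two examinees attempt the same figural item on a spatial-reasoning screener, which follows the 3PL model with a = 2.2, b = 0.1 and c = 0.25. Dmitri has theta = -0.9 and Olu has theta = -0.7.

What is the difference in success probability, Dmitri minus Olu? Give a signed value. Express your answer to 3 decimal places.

-0.035

P(theta) = c + (1 − c) · 1 / (1 + exp(−a(theta − b)))
P(Dmitri) = 0.3248  [exponent -2.2000]
P(Olu) = 0.3601  [exponent -1.7600]
Difference = 0.3248 − 0.3601 = -0.0353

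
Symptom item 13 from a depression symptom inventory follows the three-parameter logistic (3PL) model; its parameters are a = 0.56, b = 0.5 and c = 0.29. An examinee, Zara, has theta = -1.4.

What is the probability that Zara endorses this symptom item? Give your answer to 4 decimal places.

0.4721

P(theta) = c + (1 − c) · 1 / (1 + exp(−a(theta − b)))
Exponent: 0.56 × (-1.4 − 0.5) = -1.0640
1/(1 + e^{1.0640}) = 0.2565
P = 0.29 + 0.71 × 0.2565 = 0.4721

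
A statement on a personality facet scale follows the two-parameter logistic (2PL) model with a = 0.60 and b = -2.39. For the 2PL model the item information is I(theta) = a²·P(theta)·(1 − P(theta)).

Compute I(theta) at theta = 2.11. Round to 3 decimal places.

P = 1/(1+e^{-2.7000}) = 0.9370
P(1−P) = 0.9370 × 0.0630 = 0.0590
I = a² × P(1−P) = 0.60² × 0.0590 = 0.02124

0.021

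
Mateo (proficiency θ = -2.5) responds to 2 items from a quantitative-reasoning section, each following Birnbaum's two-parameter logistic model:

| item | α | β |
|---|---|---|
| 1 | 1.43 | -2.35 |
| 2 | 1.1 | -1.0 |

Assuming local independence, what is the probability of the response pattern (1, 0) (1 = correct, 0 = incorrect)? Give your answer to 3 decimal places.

P(θ) = 1 / (1 + exp(−α(θ − β)))
P_1 = 1/(1+e^{0.2145}) = 0.4466
P_2 = 1/(1+e^{1.6500}) = 0.1611
L = P_1 × (1−P_2) = 0.4466 × 0.8389 = 0.37463

0.375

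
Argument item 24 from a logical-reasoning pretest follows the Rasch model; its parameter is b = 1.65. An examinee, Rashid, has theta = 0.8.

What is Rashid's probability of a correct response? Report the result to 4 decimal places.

0.2994

P(theta) = 1 / (1 + exp(−(theta − b)))
Exponent: (0.8 − 1.65) = -0.8500
1/(1 + e^{0.8500}) = 0.2994
P = 0.2994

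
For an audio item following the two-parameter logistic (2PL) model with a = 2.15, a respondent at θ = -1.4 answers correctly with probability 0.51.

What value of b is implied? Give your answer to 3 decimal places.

-1.419

P(θ) = 1 / (1 + exp(−a(θ − b)))
logit(0.51) = ln(0.51/0.49) = 0.0400
b = θ − logit/(a) = -1.4 − 0.0400/2.1500 = -1.4186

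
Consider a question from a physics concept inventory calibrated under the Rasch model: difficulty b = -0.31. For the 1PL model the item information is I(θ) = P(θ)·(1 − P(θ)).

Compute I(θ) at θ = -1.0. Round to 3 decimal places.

P = 1/(1+e^{0.6900}) = 0.3340
P(1−P) = 0.3340 × 0.6660 = 0.2225
I = P(1−P) = 0.22245

0.222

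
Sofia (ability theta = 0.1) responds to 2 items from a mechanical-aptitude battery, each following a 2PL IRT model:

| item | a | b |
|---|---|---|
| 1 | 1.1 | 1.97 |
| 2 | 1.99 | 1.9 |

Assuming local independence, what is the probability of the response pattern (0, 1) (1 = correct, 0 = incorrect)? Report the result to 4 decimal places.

0.0240

P(theta) = 1 / (1 + exp(−a(theta − b)))
P_1 = 1/(1+e^{2.0570}) = 0.1133
P_2 = 1/(1+e^{3.5820}) = 0.0271
L = (1−P_1) × P_2 = 0.8867 × 0.0271 = 0.02400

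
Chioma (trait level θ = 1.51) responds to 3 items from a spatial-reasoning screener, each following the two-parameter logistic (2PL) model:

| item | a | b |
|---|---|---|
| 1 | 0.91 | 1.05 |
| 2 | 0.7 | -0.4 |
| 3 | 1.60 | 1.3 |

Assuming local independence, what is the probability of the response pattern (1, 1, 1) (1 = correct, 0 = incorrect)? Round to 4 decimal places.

0.2786

P(θ) = 1 / (1 + exp(−a(θ − b)))
P_1 = 1/(1+e^{-0.4186}) = 0.6031
P_2 = 1/(1+e^{-1.3370}) = 0.7920
P_3 = 1/(1+e^{-0.3360}) = 0.5832
L = P_1 × P_2 × P_3 = 0.6031 × 0.7920 × 0.5832 = 0.27860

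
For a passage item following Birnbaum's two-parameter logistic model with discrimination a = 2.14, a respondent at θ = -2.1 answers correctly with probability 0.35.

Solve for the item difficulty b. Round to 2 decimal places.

-1.81

P(θ) = 1 / (1 + exp(−a(θ − b)))
logit(0.35) = ln(0.35/0.65) = -0.6190
b = θ − logit/(a) = -2.1 − (-0.6190)/2.1400 = -1.8107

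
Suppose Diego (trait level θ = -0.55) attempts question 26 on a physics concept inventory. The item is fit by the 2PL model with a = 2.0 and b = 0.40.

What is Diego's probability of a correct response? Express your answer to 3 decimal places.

P(θ) = 1 / (1 + exp(−a(θ − b)))
Exponent: 2.0 × (-0.55 − 0.40) = -1.9000
1/(1 + e^{1.9000}) = 0.1301

0.130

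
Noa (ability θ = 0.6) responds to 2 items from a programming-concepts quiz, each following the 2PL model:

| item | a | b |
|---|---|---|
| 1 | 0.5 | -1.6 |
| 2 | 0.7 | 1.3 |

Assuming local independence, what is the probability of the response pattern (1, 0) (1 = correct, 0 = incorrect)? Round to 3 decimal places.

0.465

P(θ) = 1 / (1 + exp(−a(θ − b)))
P_1 = 1/(1+e^{-1.1000}) = 0.7503
P_2 = 1/(1+e^{0.4900}) = 0.3799
L = P_1 × (1−P_2) = 0.7503 × 0.6201 = 0.46524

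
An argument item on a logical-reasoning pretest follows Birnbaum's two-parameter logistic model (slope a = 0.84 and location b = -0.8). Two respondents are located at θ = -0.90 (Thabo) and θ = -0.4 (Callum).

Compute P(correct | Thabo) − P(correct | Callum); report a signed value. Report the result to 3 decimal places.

P(θ) = 1 / (1 + exp(−a(θ − b)))
P(Thabo) = 0.4790  [exponent -0.0840]
P(Callum) = 0.5832  [exponent 0.3360]
Difference = 0.4790 − 0.5832 = -0.1042

-0.104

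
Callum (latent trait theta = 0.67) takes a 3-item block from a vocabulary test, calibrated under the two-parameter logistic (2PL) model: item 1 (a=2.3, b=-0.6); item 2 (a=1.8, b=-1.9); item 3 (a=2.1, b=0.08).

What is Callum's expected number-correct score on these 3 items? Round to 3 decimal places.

2.715

P(theta) = 1 / (1 + exp(−a(theta − b)))
P_1 = 1/(1+e^{-2.9210}) = 0.9489
P_2 = 1/(1+e^{-4.6260}) = 0.9903
P_3 = 1/(1+e^{-1.2390}) = 0.7754
E[score] = 0.9489 + 0.9903 + 0.7754 = 2.7146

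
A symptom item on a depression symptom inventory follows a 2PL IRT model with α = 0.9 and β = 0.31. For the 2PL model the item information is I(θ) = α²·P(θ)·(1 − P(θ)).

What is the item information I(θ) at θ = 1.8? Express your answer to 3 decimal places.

P = 1/(1+e^{-1.3410}) = 0.7927
P(1−P) = 0.7927 × 0.2073 = 0.1644
I = α² × P(1−P) = 0.9² × 0.1644 = 0.13313

0.133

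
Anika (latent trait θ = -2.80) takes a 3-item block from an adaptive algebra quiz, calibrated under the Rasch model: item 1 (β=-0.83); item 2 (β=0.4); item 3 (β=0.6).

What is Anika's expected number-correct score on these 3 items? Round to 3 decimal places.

P(θ) = 1 / (1 + exp(−(θ − β)))
P_1 = 1/(1+e^{1.9700}) = 0.1224
P_2 = 1/(1+e^{3.2000}) = 0.0392
P_3 = 1/(1+e^{3.4000}) = 0.0323
E[score] = 0.1224 + 0.0392 + 0.0323 = 0.1939

0.194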